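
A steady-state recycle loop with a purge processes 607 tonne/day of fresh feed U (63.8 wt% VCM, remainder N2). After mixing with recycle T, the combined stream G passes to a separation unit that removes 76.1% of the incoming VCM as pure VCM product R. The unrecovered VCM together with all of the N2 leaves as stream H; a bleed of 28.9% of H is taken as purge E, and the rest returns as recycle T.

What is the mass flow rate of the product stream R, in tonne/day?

VCM in G: m_A = 607×0.638 + (1−0.289)·(1−0.761)·m_A, so m_A = 387.27/0.8301 = 466.55 tonne/day.
Product R = 0.761×466.55 = 355.04 tonne/day.

355 tonne/day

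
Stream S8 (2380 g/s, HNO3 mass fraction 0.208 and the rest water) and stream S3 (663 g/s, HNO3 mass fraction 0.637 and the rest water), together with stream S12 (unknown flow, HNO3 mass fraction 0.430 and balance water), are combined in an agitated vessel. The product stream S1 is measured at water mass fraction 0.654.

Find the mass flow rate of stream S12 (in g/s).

Let S12 be the unknown flow. Total out = 3043 + S12.
water balance: 2125.6 + 0.570·S12 = 0.654·(3043 + S12)
(0.570 − 0.654)·S12 = 0.654×3043 − 2125.6 = -135.51
S12 = -135.51 / -0.084 = 1613.2 g/s

1613 g/s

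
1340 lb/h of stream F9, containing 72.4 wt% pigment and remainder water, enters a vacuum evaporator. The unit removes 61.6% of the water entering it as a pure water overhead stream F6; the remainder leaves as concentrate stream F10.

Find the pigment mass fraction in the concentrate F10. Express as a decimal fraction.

pigment is not removed: 1340×0.724 = 970.16 lb/h of pigment enters F10.
water entering = 1340×0.276 = 369.84 lb/h; overhead removed = 0.616×369.84 = 227.82 lb/h.
Concentrate = 1340 − 227.82 = 1112.2 lb/h.
Mass fraction = 970.16/1112.2 = 0.872.

0.872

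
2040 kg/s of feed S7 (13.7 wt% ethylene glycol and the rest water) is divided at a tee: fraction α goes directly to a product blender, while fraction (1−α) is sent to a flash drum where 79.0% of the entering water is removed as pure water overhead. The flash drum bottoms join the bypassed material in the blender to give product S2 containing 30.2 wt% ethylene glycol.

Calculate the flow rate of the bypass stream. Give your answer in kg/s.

405.2 kg/s

All 2040×0.137 = 279.48 kg/s of ethylene glycol reaches S2, so S2 = 279.48/0.302 = 925.43 kg/s and vapour = 1114.6 kg/s.
The evaporator receives (1−α)·2040 of feed at 0.863 water and removes 0.790 of that water:
0.790×0.863×(1−α)×2040 = 1114.6
(1−α) = 1114.6/1390.8 = 0.8014;  α = 0.1986.
Bypass flow = 0.1986×2040 = 405.18 kg/s.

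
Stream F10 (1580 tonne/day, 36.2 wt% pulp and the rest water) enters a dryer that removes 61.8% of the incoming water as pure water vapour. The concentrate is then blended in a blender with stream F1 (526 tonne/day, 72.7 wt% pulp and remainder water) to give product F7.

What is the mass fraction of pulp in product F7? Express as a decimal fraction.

0.644

Vapour removed = 0.618×0.638×1580 = 622.97 tonne/day; concentrate = 957.03 tonne/day.
pulp reaching the mixer = 571.96 (from concentrate) + 526×0.727 = 954.36 tonne/day.
Product flow = 957.03 + 526 = 1483 tonne/day; pulp fraction = 0.644.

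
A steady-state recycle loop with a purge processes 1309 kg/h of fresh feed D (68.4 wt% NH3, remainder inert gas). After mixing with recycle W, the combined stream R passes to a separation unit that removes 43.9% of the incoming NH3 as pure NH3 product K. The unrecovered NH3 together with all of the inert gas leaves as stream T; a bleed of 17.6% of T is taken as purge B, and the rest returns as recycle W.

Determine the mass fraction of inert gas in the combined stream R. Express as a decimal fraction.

0.585

inert gas enters only via D and leaves only via the purge: 1309×0.316 = 0.176×(inert gas in T), and the separation unit passes all inert gas, so inert gas in R = inert gas in T = 2350.2 kg/h.
NH3 in R: m_A = 1309×0.684 + (1−0.176)·(1−0.439)·m_A, so m_A = 895.36/0.5377 = 1665 kg/h.
R = 1665 + 2350.2 = 4015.3 kg/h.
inert gas fraction in R = 2350.2/4015.3 = 0.585.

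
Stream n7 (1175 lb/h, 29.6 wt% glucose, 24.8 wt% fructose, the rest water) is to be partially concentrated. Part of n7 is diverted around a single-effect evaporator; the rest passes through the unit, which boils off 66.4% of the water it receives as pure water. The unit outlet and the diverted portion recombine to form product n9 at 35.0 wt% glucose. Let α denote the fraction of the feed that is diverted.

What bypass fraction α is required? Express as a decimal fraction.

0.490

All 1175×0.296 = 347.8 lb/h of glucose reaches n9, so n9 = 347.8/0.350 = 993.71 lb/h and vapour = 181.29 lb/h.
The evaporator receives (1−α)·1175 of feed at 0.456 water and removes 0.664 of that water:
0.664×0.456×(1−α)×1175 = 181.29
(1−α) = 181.29/355.77 = 0.5096;  α = 0.4904.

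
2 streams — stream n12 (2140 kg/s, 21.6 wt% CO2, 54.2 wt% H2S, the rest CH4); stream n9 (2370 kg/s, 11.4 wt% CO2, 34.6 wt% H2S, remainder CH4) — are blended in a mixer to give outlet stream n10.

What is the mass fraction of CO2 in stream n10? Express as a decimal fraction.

Total flow out = 2140 + 2370 = 4510 kg/s.
CO2 in = 2140×0.216 + 2370×0.114 = 732.42 kg/s.
CO2 mass fraction in n10 = 732.42/4510 = 0.1624.

0.1624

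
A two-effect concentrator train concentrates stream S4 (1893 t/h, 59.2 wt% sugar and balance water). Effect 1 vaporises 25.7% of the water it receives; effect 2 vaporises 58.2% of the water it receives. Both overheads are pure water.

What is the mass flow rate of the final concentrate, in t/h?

1361 t/h

water in feed = 1893×0.408 = 772.34 t/h.
After stage 1: water left = (1−0.257)×772.34 = 573.85; stream total = 1694.5 t/h.
After stage 2: water left = (1−0.582)×573.85 = 239.87; final concentrate = 1360.5 t/h.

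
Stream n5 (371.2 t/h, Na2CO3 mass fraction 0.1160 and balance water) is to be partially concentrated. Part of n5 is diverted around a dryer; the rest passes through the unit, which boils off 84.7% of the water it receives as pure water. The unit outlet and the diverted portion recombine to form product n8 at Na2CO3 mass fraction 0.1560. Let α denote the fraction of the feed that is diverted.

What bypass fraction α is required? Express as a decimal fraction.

All 371.2×0.116 = 43.059 t/h of Na2CO3 reaches n8, so n8 = 43.059/0.156 = 276.02 t/h and vapour = 95.179 t/h.
The evaporator receives (1−α)·371.2 of feed at 0.884 water and removes 0.847 of that water:
0.847×0.884×(1−α)×371.2 = 95.179
(1−α) = 95.179/277.94 = 0.3425;  α = 0.6575.

0.658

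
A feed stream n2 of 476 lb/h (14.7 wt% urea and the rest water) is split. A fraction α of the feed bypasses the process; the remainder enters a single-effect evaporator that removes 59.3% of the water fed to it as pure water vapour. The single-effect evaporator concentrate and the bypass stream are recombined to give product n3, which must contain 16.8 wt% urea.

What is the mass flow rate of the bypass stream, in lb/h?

358.4 lb/h

All 476×0.147 = 69.972 lb/h of urea reaches n3, so n3 = 69.972/0.168 = 416.5 lb/h and vapour = 59.5 lb/h.
The evaporator receives (1−α)·476 of feed at 0.853 water and removes 0.593 of that water:
0.593×0.853×(1−α)×476 = 59.5
(1−α) = 59.5/240.77 = 0.2471;  α = 0.7529.
Bypass flow = 0.7529×476 = 358.37 lb/h.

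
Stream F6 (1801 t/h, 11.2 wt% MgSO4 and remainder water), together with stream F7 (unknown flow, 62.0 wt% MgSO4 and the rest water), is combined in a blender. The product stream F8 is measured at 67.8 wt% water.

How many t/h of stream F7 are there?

1269 t/h

Let F7 be the unknown flow. Total out = 1801 + F7.
water balance: 1599.3 + 0.380·F7 = 0.678·(1801 + F7)
(0.380 − 0.678)·F7 = 0.678×1801 − 1599.3 = -378.21
F7 = -378.21 / -0.298 = 1269.2 t/h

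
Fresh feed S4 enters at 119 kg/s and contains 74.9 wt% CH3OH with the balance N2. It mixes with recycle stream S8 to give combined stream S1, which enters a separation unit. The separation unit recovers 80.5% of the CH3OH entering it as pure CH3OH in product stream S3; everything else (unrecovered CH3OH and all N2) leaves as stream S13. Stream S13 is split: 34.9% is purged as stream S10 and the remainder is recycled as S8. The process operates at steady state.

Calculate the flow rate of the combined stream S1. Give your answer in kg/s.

N2 enters only via S4 and leaves only via the purge: 119×0.251 = 0.349×(N2 in S13), and the separation unit passes all N2, so N2 in S1 = N2 in S13 = 85.585 kg/s.
CH3OH in S1: m_A = 119×0.749 + (1−0.349)·(1−0.805)·m_A, so m_A = 89.131/0.8731 = 102.09 kg/s.
S1 = 102.09 + 85.585 = 187.68 kg/s.

187.7 kg/s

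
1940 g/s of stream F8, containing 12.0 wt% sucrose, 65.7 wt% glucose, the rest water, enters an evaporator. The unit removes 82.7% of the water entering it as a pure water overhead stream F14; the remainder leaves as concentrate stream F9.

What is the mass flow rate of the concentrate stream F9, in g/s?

water entering = 1940×0.223 = 432.62 g/s; overhead removed = 0.827×432.62 = 357.78 g/s.
Concentrate = 1940 − 357.78 = 1582.2 g/s.

1582 g/s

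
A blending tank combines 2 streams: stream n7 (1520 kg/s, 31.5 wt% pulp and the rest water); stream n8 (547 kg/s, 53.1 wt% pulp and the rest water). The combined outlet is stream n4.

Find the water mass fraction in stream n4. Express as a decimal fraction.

0.628

Total flow out = 1520 + 547 = 2067 kg/s.
water in = 1520×0.685 + 547×0.469 = 1297.7 kg/s.
water mass fraction in n4 = 1297.7/2067 = 0.628.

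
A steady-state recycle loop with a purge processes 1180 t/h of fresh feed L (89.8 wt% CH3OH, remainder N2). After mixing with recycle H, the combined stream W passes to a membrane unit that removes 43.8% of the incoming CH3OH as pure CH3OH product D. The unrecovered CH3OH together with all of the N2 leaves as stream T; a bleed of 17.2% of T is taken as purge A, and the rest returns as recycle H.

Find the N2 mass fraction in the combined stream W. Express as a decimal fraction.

0.2609

N2 enters only via L and leaves only via the purge: 1180×0.102 = 0.172×(N2 in T), and the membrane unit passes all N2, so N2 in W = N2 in T = 699.77 t/h.
CH3OH in W: m_A = 1180×0.898 + (1−0.172)·(1−0.438)·m_A, so m_A = 1059.6/0.5347 = 1981.9 t/h.
W = 1981.9 + 699.77 = 2681.6 t/h.
N2 fraction in W = 699.77/2681.6 = 0.2609.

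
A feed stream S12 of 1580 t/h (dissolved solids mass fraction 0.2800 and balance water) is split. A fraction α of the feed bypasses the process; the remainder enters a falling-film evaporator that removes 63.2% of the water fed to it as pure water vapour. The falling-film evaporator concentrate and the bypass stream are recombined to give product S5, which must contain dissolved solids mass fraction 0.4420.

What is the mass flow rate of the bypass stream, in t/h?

307.4 t/h

All 1580×0.280 = 442.4 t/h of dissolved solids reaches S5, so S5 = 442.4/0.442 = 1000.9 t/h and vapour = 579.1 t/h.
The evaporator receives (1−α)·1580 of feed at 0.720 water and removes 0.632 of that water:
0.632×0.720×(1−α)×1580 = 579.1
(1−α) = 579.1/718.96 = 0.8055;  α = 0.1945.
Bypass flow = 0.1945×1580 = 307.38 t/h.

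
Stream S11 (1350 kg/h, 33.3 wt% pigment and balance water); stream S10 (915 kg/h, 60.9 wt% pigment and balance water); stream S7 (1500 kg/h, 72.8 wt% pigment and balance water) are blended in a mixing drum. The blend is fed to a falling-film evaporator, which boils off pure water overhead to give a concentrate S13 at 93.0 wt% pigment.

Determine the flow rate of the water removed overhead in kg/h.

1508 kg/h

pigment entering = 1350×0.333 + 915×0.609 + 1500×0.728 = 2098.8 kg/h.
All pigment reports to S13, so S13 = 2098.8/0.930 = 2256.8 kg/h.
Total feed = 3765 kg/h; overhead = 3765 − 2256.8 = 1508.2 kg/h.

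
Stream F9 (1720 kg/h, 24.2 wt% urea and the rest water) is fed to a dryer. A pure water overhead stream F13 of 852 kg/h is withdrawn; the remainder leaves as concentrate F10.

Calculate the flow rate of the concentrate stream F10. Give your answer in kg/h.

Concentrate = 1720 − 852 = 868 kg/h.

868 kg/h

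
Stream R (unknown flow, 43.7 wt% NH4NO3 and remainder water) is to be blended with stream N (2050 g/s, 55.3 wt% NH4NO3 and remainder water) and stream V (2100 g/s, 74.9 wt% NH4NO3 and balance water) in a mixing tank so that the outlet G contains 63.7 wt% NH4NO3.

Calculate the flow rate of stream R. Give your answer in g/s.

Let R be the unknown flow. Total out = 4150 + R.
NH4NO3 balance: 2706.6 + 0.437·R = 0.637·(4150 + R)
(0.437 − 0.637)·R = 0.637×4150 − 2706.6 = -63
R = -63 / -0.200 = 315 g/s

315 g/s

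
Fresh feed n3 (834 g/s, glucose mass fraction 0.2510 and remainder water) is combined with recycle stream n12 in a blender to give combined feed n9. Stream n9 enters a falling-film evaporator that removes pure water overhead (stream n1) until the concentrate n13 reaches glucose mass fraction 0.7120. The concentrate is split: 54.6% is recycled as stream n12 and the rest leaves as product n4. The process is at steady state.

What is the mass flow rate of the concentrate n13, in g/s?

647.6 g/s

Overall glucose balance (none leaves overhead): glucose in fresh feed = glucose in product, i.e. 834×0.251 = (1−0.546)·n13·0.712.
n13 = 209.33/(0.712×0.454) = 647.6 g/s.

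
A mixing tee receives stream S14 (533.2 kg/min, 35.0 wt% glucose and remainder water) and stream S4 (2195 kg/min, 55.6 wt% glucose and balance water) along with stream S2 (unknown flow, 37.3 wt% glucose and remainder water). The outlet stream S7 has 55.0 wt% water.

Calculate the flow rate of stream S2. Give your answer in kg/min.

Let S2 be the unknown flow. Total out = 2728.2 + S2.
water balance: 1321.2 + 0.627·S2 = 0.550·(2728.2 + S2)
(0.627 − 0.550)·S2 = 0.550×2728.2 − 1321.2 = 179.35
S2 = 179.35 / 0.077 = 2329.2 kg/min

2329 kg/min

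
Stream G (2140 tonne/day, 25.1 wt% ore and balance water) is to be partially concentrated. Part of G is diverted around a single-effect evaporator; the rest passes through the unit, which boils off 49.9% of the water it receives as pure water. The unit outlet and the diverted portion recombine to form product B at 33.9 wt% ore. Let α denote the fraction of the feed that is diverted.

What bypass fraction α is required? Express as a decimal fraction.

0.305

All 2140×0.251 = 537.14 tonne/day of ore reaches B, so B = 537.14/0.339 = 1584.5 tonne/day and vapour = 555.52 tonne/day.
The evaporator receives (1−α)·2140 of feed at 0.749 water and removes 0.499 of that water:
0.499×0.749×(1−α)×2140 = 555.52
(1−α) = 555.52/799.83 = 0.6945;  α = 0.3055.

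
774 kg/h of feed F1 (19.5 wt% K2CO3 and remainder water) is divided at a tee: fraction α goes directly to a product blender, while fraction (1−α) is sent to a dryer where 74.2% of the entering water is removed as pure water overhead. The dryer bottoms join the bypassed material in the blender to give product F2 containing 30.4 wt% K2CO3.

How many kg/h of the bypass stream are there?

309.4 kg/h

All 774×0.195 = 150.93 kg/h of K2CO3 reaches F2, so F2 = 150.93/0.304 = 496.48 kg/h and vapour = 277.52 kg/h.
The evaporator receives (1−α)·774 of feed at 0.805 water and removes 0.742 of that water:
0.742×0.805×(1−α)×774 = 277.52
(1−α) = 277.52/462.32 = 0.6003;  α = 0.3997.
Bypass flow = 0.3997×774 = 309.38 kg/h.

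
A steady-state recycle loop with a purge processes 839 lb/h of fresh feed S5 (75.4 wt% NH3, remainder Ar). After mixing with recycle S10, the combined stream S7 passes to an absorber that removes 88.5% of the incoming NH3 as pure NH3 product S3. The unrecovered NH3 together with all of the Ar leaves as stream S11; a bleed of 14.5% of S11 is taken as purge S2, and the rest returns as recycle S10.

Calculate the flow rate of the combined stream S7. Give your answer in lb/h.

2125 lb/h

Ar enters only via S5 and leaves only via the purge: 839×0.246 = 0.145×(Ar in S11), and the absorber passes all Ar, so Ar in S7 = Ar in S11 = 1423.4 lb/h.
NH3 in S7: m_A = 839×0.754 + (1−0.145)·(1−0.885)·m_A, so m_A = 632.61/0.9017 = 701.59 lb/h.
S7 = 701.59 + 1423.4 = 2125 lb/h.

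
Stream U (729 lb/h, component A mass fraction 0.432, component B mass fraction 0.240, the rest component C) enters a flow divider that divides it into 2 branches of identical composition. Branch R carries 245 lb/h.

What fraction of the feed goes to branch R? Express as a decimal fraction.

Fraction to R = 245/729 = 0.3361.

0.336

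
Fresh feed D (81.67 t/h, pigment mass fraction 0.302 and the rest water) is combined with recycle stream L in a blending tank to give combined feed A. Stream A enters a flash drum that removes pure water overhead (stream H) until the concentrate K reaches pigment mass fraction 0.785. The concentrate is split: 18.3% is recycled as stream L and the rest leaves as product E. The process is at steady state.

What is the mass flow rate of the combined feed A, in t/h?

Overall pigment balance (none leaves overhead): pigment in fresh feed = pigment in product, i.e. 81.67×0.302 = (1−0.183)·K·0.785.
K = 24.664/(0.785×0.817) = 38.457 t/h.
Recycle L = 0.183×38.457 = 7.0377 t/h.
Combined feed A = 81.67 + 7.0377 = 88.708 t/h.

88.71 t/h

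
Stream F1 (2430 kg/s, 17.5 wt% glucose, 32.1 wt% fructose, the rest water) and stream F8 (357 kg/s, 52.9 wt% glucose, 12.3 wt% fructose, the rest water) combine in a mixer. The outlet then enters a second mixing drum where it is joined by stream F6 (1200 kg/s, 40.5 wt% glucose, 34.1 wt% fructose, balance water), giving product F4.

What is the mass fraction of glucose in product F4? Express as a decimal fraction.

Overall, product flow = 3987 kg/s.
glucose in = 2430×0.175 + 357×0.529 + 1200×0.405 = 1100.1 kg/s.
glucose fraction in F4 = 0.2759.

0.2759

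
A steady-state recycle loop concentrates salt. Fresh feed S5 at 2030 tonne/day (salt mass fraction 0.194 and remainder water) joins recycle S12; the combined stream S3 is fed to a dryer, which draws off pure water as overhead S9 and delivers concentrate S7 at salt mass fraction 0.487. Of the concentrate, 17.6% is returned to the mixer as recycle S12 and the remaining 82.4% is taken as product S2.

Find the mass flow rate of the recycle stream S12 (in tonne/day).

172.7 tonne/day

Overall salt balance (none leaves overhead): salt in fresh feed = salt in product, i.e. 2030×0.194 = (1−0.176)·S7·0.487.
S7 = 393.82/(0.487×0.824) = 981.39 tonne/day.
Recycle S12 = 0.176×981.39 = 172.72 tonne/day.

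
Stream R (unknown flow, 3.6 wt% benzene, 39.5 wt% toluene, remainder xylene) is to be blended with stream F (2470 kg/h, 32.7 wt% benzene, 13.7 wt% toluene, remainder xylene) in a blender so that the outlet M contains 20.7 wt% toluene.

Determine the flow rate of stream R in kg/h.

919.7 kg/h

Let R be the unknown flow. Total out = 2470 + R.
toluene balance: 338.39 + 0.395·R = 0.207·(2470 + R)
(0.395 − 0.207)·R = 0.207×2470 − 338.39 = 172.9
R = 172.9 / 0.188 = 919.68 kg/h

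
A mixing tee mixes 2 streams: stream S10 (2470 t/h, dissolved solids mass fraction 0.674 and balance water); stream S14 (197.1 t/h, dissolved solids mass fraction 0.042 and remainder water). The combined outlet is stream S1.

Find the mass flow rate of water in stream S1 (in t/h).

water out = water in = 2470×0.326 + 197.1×0.958 = 994.04 t/h.

994 t/h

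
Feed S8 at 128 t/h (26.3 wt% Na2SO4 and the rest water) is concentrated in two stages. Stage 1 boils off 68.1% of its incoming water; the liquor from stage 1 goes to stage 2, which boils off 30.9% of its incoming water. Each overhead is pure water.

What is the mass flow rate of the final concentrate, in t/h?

54.46 t/h

water in feed = 128×0.737 = 94.336 t/h.
After stage 1: water left = (1−0.681)×94.336 = 30.093; stream total = 63.757 t/h.
After stage 2: water left = (1−0.309)×30.093 = 20.794; final concentrate = 54.458 t/h.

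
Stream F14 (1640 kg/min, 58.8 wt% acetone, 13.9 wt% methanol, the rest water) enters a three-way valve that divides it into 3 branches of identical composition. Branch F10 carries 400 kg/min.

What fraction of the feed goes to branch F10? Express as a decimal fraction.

Fraction to F10 = 400/1640 = 0.2439.

0.244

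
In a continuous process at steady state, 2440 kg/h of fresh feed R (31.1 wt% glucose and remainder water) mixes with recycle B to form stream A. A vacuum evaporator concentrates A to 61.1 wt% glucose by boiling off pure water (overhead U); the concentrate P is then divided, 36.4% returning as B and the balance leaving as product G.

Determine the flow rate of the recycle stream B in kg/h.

710.8 kg/h

Overall glucose balance (none leaves overhead): glucose in fresh feed = glucose in product, i.e. 2440×0.311 = (1−0.364)·P·0.611.
P = 758.84/(0.611×0.636) = 1952.8 kg/h.
Recycle B = 0.364×1952.8 = 710.81 kg/h.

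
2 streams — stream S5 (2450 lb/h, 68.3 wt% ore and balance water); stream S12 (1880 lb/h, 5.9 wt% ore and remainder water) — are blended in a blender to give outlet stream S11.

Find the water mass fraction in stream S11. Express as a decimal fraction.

Total flow out = 2450 + 1880 = 4330 lb/h.
water in = 2450×0.317 + 1880×0.941 = 2545.7 lb/h.
water mass fraction in S11 = 2545.7/4330 = 0.5879.

0.5879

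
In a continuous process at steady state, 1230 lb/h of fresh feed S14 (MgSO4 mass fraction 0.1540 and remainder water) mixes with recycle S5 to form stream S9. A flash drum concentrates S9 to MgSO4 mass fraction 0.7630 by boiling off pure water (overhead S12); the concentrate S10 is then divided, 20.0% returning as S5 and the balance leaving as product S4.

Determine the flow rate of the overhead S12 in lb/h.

Overall MgSO4 balance (none leaves overhead): MgSO4 in fresh feed = MgSO4 in product, i.e. 1230×0.154 = (1−0.200)·S10·0.763.
S10 = 189.42/(0.763×0.800) = 310.32 lb/h.
Recycle S5 = 0.200×310.32 = 62.064 lb/h.
Combined feed S9 = 1230 + 62.064 = 1292.1 lb/h.
Overhead S12 = S9 − S10 = 1292.1 − 310.32 = 981.74 lb/h.

981.7 lb/h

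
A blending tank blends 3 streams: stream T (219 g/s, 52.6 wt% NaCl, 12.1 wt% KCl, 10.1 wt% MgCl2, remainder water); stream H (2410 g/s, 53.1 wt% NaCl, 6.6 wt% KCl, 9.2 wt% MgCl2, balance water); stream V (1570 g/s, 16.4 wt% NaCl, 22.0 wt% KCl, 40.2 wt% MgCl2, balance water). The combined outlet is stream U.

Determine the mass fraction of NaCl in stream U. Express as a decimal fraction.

0.394

Total flow out = 219 + 2410 + 1570 = 4199 g/s.
NaCl in = 219×0.526 + 2410×0.531 + 1570×0.164 = 1652.4 g/s.
NaCl mass fraction in U = 1652.4/4199 = 0.394.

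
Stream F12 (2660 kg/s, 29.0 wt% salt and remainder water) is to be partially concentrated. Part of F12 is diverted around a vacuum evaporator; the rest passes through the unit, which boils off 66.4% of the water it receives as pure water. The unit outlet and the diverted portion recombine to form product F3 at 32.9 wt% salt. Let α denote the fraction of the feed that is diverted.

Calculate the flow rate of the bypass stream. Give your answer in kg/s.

1991 kg/s

All 2660×0.290 = 771.4 kg/s of salt reaches F3, so F3 = 771.4/0.329 = 2344.7 kg/s and vapour = 315.32 kg/s.
The evaporator receives (1−α)·2660 of feed at 0.710 water and removes 0.664 of that water:
0.664×0.710×(1−α)×2660 = 315.32
(1−α) = 315.32/1254 = 0.2514;  α = 0.7486.
Bypass flow = 0.7486×2660 = 1991.2 kg/s.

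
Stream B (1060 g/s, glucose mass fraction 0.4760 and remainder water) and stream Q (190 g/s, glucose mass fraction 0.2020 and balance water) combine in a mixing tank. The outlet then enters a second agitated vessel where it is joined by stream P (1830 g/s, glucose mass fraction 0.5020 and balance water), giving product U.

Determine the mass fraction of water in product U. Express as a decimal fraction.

0.5255

Overall, product flow = 3080 g/s.
water in = 1060×0.524 + 190×0.798 + 1830×0.498 = 1618.4 g/s.
water fraction in U = 0.5255.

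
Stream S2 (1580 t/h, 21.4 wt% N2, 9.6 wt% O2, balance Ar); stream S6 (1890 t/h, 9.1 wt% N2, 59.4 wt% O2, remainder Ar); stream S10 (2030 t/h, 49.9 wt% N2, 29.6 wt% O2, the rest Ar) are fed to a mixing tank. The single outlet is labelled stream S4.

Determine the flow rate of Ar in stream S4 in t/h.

Ar out = Ar in = 1580×0.690 + 1890×0.315 + 2030×0.205 = 2101.7 t/h.

2102 t/h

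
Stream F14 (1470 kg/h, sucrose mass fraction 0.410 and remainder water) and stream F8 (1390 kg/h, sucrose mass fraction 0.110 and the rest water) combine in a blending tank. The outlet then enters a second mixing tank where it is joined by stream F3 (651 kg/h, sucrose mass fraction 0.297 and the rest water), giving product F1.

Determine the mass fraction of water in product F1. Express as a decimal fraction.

Overall, product flow = 3511 kg/h.
water in = 1470×0.590 + 1390×0.890 + 651×0.703 = 2562.1 kg/h.
water fraction in F1 = 0.730.

0.730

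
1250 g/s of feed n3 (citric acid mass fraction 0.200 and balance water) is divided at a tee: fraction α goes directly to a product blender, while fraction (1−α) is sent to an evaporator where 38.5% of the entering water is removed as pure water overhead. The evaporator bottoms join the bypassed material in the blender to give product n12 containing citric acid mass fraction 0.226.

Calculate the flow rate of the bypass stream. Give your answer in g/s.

783.1 g/s

All 1250×0.200 = 250 g/s of citric acid reaches n12, so n12 = 250/0.226 = 1106.2 g/s and vapour = 143.81 g/s.
The evaporator receives (1−α)·1250 of feed at 0.800 water and removes 0.385 of that water:
0.385×0.800×(1−α)×1250 = 143.81
(1−α) = 143.81/385 = 0.3735;  α = 0.6265.
Bypass flow = 0.6265×1250 = 783.1 g/s.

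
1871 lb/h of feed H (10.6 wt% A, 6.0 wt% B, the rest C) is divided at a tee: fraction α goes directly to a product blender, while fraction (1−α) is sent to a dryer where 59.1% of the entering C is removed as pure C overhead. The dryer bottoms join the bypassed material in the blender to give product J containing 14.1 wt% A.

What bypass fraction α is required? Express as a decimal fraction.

0.496

All 1871×0.106 = 198.33 lb/h of A reaches J, so J = 198.33/0.141 = 1406.6 lb/h and vapour = 464.43 lb/h.
The evaporator receives (1−α)·1871 of feed at 0.834 C and removes 0.591 of that C:
0.591×0.834×(1−α)×1871 = 464.43
(1−α) = 464.43/922.2 = 0.5036;  α = 0.4964.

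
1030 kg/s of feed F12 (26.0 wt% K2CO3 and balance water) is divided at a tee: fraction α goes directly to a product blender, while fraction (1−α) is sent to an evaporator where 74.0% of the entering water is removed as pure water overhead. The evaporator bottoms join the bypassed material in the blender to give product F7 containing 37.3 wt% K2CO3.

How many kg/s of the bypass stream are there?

460.2 kg/s

All 1030×0.260 = 267.8 kg/s of K2CO3 reaches F7, so F7 = 267.8/0.373 = 717.96 kg/s and vapour = 312.04 kg/s.
The evaporator receives (1−α)·1030 of feed at 0.740 water and removes 0.740 of that water:
0.740×0.740×(1−α)×1030 = 312.04
(1−α) = 312.04/564.03 = 0.5532;  α = 0.4468.
Bypass flow = 0.4468×1030 = 460.17 kg/s.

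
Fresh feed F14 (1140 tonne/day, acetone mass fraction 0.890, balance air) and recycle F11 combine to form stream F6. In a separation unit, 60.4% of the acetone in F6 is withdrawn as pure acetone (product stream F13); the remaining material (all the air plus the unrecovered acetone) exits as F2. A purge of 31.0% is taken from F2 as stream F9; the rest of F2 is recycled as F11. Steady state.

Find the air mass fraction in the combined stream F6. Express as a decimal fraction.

0.225

air enters only via F14 and leaves only via the purge: 1140×0.110 = 0.310×(air in F2), and the separation unit passes all air, so air in F6 = air in F2 = 404.52 tonne/day.
acetone in F6: m_A = 1140×0.890 + (1−0.310)·(1−0.604)·m_A, so m_A = 1014.6/0.7268 = 1396.1 tonne/day.
F6 = 1396.1 + 404.52 = 1800.6 tonne/day.
air fraction in F6 = 404.52/1800.6 = 0.225.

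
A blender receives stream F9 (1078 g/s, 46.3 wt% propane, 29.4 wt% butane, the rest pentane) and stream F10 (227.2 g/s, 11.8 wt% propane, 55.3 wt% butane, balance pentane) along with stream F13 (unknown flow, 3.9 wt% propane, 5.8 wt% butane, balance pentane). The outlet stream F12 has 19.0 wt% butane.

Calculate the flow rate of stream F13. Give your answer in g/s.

Let F13 be the unknown flow. Total out = 1305.2 + F13.
butane balance: 442.57 + 0.058·F13 = 0.190·(1305.2 + F13)
(0.058 − 0.190)·F13 = 0.190×1305.2 − 442.57 = -194.59
F13 = -194.59 / -0.132 = 1474.1 g/s

1474 g/s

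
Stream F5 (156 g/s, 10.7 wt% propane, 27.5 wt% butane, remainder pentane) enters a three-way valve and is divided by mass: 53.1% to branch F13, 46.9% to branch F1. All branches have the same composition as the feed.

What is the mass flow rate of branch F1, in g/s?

Branch F1 flow = 0.469×156 = 73.164 g/s.

73.16 g/s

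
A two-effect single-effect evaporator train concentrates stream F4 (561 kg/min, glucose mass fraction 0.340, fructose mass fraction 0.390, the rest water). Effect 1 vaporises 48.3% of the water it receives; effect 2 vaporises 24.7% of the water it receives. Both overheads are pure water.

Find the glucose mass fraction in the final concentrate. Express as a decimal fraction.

water in feed = 561×0.270 = 151.47 kg/min.
After stage 1: water left = (1−0.483)×151.47 = 78.31; stream total = 487.84 kg/min.
After stage 2: water left = (1−0.247)×78.31 = 58.967; final concentrate = 468.5 kg/min.
glucose fraction = 190.74/468.5 = 0.407.

0.407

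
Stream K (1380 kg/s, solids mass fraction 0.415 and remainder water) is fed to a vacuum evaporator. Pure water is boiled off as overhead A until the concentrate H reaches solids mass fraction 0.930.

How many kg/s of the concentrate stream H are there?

solids is conserved: 1380×0.415 = 572.7 kg/s all reports to the concentrate.
Concentrate = 572.7/(target fraction) = 615.81 kg/s.

615.8 kg/s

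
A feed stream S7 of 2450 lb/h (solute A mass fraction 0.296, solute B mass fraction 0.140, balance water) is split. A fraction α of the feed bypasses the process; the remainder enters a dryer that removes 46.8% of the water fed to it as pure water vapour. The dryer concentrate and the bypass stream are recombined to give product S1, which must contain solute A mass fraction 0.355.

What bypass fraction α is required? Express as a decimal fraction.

0.370

All 2450×0.296 = 725.2 lb/h of solute A reaches S1, so S1 = 725.2/0.355 = 2042.8 lb/h and vapour = 407.18 lb/h.
The evaporator receives (1−α)·2450 of feed at 0.564 water and removes 0.468 of that water:
0.468×0.564×(1−α)×2450 = 407.18
(1−α) = 407.18/646.68 = 0.6296;  α = 0.3704.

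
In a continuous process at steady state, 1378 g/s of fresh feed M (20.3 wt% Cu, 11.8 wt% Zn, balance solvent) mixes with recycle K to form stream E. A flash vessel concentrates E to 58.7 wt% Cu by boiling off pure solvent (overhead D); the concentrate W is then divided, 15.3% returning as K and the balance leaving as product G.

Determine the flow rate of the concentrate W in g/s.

Overall Cu balance (none leaves overhead): Cu in fresh feed = Cu in product, i.e. 1378×0.203 = (1−0.153)·W·0.587.
W = 279.73/(0.587×0.847) = 562.63 g/s.

562.6 g/s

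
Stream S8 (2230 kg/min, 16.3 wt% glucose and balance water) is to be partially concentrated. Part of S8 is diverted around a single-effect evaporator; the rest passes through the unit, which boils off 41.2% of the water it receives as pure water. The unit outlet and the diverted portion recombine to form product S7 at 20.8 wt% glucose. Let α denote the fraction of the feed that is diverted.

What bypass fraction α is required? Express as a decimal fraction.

0.373

All 2230×0.163 = 363.49 kg/min of glucose reaches S7, so S7 = 363.49/0.208 = 1747.5 kg/min and vapour = 482.45 kg/min.
The evaporator receives (1−α)·2230 of feed at 0.837 water and removes 0.412 of that water:
0.412×0.837×(1−α)×2230 = 482.45
(1−α) = 482.45/769 = 0.6274;  α = 0.3726.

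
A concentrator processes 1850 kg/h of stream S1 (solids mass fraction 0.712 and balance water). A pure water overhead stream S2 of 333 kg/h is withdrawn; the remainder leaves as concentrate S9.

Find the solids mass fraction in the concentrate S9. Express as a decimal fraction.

solids is not removed: 1850×0.712 = 1317.2 kg/h of solids enters S9.
Concentrate = 1850 − 333 = 1517 kg/h.
Mass fraction = 1317.2/1517 = 0.868.

0.868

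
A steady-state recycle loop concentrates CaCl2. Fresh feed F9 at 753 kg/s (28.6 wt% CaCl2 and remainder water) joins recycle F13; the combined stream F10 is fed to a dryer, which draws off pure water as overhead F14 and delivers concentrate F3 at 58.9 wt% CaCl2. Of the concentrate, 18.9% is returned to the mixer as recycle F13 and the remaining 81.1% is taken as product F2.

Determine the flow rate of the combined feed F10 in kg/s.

Overall CaCl2 balance (none leaves overhead): CaCl2 in fresh feed = CaCl2 in product, i.e. 753×0.286 = (1−0.189)·F3·0.589.
F3 = 215.36/(0.589×0.811) = 450.84 kg/s.
Recycle F13 = 0.189×450.84 = 85.209 kg/s.
Combined feed F10 = 753 + 85.209 = 838.21 kg/s.

838.2 kg/s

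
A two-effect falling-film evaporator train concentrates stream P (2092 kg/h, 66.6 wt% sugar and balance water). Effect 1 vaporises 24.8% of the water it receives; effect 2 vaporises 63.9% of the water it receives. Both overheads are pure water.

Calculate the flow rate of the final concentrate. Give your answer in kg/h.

water in feed = 2092×0.334 = 698.73 kg/h.
After stage 1: water left = (1−0.248)×698.73 = 525.44; stream total = 1918.7 kg/h.
After stage 2: water left = (1−0.639)×525.44 = 189.69; final concentrate = 1583 kg/h.

1583 kg/h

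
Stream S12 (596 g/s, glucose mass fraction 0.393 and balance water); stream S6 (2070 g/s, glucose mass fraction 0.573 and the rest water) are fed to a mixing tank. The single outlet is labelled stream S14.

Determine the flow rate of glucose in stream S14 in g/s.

1420 g/s

glucose out = glucose in = 596×0.393 + 2070×0.573 = 1420.3 g/s.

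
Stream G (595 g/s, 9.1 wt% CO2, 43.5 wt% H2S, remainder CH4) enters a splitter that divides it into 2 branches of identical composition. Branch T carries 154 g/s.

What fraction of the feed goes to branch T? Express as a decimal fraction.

Fraction to T = 154/595 = 0.2588.

0.259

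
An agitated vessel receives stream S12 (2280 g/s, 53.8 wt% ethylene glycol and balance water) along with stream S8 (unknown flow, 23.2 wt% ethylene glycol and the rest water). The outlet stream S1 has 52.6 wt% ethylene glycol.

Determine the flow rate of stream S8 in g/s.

93.06 g/s

Let S8 be the unknown flow. Total out = 2280 + S8.
ethylene glycol balance: 1226.6 + 0.232·S8 = 0.526·(2280 + S8)
(0.232 − 0.526)·S8 = 0.526×2280 − 1226.6 = -27.36
S8 = -27.36 / -0.294 = 93.061 g/s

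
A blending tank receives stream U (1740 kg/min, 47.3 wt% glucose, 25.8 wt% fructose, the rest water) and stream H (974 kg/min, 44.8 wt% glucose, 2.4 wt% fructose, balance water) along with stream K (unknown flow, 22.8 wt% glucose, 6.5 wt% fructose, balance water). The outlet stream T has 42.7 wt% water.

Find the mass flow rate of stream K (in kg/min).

Let K be the unknown flow. Total out = 2714 + K.
water balance: 982.33 + 0.707·K = 0.427·(2714 + K)
(0.707 − 0.427)·K = 0.427×2714 − 982.33 = 176.55
K = 176.55 / 0.280 = 630.52 kg/min

630.5 kg/min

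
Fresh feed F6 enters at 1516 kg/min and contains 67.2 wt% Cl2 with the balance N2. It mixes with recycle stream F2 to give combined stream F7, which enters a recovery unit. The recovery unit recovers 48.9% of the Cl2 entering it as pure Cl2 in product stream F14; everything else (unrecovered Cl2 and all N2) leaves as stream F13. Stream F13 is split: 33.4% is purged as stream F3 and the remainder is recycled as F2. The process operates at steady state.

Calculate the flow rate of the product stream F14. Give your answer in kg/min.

Cl2 in F7: m_A = 1516×0.672 + (1−0.334)·(1−0.489)·m_A, so m_A = 1018.8/0.6597 = 1544.3 kg/min.
Product F14 = 0.489×1544.3 = 755.18 kg/min.

755.2 kg/min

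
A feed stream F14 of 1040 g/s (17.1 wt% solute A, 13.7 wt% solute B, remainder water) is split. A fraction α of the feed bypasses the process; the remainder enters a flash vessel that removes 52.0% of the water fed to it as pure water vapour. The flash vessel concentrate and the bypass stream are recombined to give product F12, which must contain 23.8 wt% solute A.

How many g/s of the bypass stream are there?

All 1040×0.171 = 177.84 g/s of solute A reaches F12, so F12 = 177.84/0.238 = 747.23 g/s and vapour = 292.77 g/s.
The evaporator receives (1−α)·1040 of feed at 0.692 water and removes 0.520 of that water:
0.520×0.692×(1−α)×1040 = 292.77
(1−α) = 292.77/374.23 = 0.7823;  α = 0.2177.
Bypass flow = 0.2177×1040 = 226.38 g/s.

226.4 g/s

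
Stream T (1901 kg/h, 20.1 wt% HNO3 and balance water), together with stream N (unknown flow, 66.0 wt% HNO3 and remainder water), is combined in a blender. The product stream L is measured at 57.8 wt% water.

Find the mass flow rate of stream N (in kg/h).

Let N be the unknown flow. Total out = 1901 + N.
water balance: 1518.9 + 0.340·N = 0.578·(1901 + N)
(0.340 − 0.578)·N = 0.578×1901 − 1518.9 = -420.12
N = -420.12 / -0.238 = 1765.2 kg/h

1765 kg/h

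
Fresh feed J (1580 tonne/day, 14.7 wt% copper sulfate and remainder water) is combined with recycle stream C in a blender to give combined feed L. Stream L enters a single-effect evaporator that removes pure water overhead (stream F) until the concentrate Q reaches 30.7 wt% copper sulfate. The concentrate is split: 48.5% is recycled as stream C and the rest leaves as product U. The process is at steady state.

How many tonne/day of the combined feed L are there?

2292 tonne/day

Overall copper sulfate balance (none leaves overhead): copper sulfate in fresh feed = copper sulfate in product, i.e. 1580×0.147 = (1−0.485)·Q·0.307.
Q = 232.26/(0.307×0.515) = 1469 tonne/day.
Recycle C = 0.485×1469 = 712.48 tonne/day.
Combined feed L = 1580 + 712.48 = 2292.5 tonne/day.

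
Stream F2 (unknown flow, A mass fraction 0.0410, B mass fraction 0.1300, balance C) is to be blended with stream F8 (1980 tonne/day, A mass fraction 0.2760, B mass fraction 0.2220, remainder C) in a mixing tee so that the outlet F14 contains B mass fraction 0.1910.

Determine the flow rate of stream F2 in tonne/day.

Let F2 be the unknown flow. Total out = 1980 + F2.
B balance: 439.56 + 0.130·F2 = 0.191·(1980 + F2)
(0.130 − 0.191)·F2 = 0.191×1980 − 439.56 = -61.38
F2 = -61.38 / -0.061 = 1006.2 tonne/day

1006 tonne/day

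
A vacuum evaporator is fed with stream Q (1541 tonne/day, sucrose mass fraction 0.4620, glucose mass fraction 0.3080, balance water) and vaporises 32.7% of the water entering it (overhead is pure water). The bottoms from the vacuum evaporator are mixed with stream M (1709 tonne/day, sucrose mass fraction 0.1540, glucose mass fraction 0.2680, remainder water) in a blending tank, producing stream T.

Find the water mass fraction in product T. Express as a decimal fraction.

0.3913

Vapour removed = 0.327×0.230×1541 = 115.9 tonne/day; concentrate = 1425.1 tonne/day.
water reaching the mixer = 238.53 (from concentrate) + 1709×0.578 = 1226.3 tonne/day.
Product flow = 1425.1 + 1709 = 3134.1 tonne/day; water fraction = 0.3913.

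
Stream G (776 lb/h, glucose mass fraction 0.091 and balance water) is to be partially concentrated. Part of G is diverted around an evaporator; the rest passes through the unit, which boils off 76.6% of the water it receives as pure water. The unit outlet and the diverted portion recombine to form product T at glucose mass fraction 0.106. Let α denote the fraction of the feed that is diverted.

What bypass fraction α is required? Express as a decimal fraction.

All 776×0.091 = 70.616 lb/h of glucose reaches T, so T = 70.616/0.106 = 666.19 lb/h and vapour = 109.81 lb/h.
The evaporator receives (1−α)·776 of feed at 0.909 water and removes 0.766 of that water:
0.766×0.909×(1−α)×776 = 109.81
(1−α) = 109.81/540.32 = 0.2032;  α = 0.7968.

0.797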